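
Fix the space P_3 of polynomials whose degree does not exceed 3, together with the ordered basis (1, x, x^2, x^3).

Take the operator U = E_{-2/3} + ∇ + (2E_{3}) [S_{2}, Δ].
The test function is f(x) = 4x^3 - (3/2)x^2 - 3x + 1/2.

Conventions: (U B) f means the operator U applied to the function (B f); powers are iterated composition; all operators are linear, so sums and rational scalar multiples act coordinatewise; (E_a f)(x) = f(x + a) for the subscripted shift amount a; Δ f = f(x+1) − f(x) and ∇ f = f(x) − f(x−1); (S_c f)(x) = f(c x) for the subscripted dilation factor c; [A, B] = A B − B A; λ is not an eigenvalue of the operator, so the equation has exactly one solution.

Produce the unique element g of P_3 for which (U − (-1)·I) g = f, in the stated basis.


g(x) = 2x^3 + (89/4)x^2 + (1047/4)x + 96725/108

write g with unknown coordinates in the stated basis and equate coefficients in (U − (-1)·I) g = f
solving from the highest basis element down gives g = 2x^3 + (89/4)x^2 + (1047/4)x + 96725/108
check: U g = 2x^3 - (95/4)x^2 - (1059/4)x - 96671/108
so U g − (-1)·g = 4x^3 - (3/2)x^2 - 3x + 1/2 = f ✓


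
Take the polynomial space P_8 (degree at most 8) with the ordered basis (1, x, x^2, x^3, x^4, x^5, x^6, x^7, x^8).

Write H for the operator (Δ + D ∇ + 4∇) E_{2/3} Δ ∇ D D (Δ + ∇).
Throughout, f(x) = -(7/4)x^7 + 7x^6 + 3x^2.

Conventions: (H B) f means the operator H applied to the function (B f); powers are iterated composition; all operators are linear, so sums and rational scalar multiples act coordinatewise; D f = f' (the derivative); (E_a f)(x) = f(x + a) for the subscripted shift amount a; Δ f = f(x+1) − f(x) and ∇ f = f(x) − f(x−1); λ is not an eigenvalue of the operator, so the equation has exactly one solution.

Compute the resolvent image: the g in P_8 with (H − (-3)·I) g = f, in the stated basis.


g(x) = -(7/12)x^7 + (7/3)x^6 + x^2 + 9800x - 140/3

write g with unknown coordinates in the stated basis and equate coefficients in (H − (-3)·I) g = f
solving from the highest basis element down gives g = -(7/12)x^7 + (7/3)x^6 + x^2 + 9800x - 140/3
check: H g = -29400x + 140
so H g − (-3)·g = -(7/4)x^7 + 7x^6 + 3x^2 = f ✓


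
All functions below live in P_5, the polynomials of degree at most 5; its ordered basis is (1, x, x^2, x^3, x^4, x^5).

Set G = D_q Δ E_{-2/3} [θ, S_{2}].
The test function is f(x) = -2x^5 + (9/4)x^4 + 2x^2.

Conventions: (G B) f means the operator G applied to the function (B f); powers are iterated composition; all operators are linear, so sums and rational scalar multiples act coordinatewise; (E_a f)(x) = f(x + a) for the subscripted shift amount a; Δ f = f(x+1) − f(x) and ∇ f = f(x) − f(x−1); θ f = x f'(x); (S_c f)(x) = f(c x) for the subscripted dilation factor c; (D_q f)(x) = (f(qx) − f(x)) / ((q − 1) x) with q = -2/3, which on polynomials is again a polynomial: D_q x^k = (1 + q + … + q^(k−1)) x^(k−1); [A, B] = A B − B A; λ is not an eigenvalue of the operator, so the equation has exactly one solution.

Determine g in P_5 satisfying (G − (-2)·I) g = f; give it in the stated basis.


write g with unknown coordinates in the stated basis and equate coefficients in (G − (-2)·I) g = f
solving from the highest basis element down gives g = -x^5 + (9/8)x^4 + x^2
check: G g = 0
so G g − (-2)·g = -2x^5 + (9/4)x^4 + 2x^2 = f ✓

g(x) = -x^5 + (9/8)x^4 + x^2


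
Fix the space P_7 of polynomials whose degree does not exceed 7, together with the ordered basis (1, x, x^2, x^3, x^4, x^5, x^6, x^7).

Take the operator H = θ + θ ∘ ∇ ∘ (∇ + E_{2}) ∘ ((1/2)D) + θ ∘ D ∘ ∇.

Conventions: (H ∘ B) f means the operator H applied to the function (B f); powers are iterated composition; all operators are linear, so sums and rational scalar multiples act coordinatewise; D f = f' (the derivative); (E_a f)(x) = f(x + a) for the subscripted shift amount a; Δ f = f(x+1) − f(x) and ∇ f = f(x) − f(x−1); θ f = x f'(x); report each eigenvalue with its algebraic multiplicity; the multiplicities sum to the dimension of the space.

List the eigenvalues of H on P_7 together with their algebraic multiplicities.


image of 1: 0
image of x: x
image of x^2: 2x^2
image of x^3: 3x^3 + 9x
image of x^4: 4x^4 + 36x^2 + 18x
image of x^5: 5x^5 + 90x^3 + 90x^2 + 30x
image of x^6: 6x^6 + 180x^4 + 270x^3 + 180x^2 + 405x
image of x^7: 7x^7 + 315x^5 + 630x^4 + 630x^3 + 2835x^2 + 63x
the matrix is upper triangular; its diagonal is (0, 1, 2, 3, 4, 5, 6, 7)
for a triangular matrix the eigenvalues are the diagonal entries, with algebraic multiplicity their repetition count

λ = 0 (multiplicity 1), λ = 1 (multiplicity 1), λ = 2 (multiplicity 1), λ = 3 (multiplicity 1), λ = 4 (multiplicity 1), λ = 5 (multiplicity 1), λ = 6 (multiplicity 1), λ = 7 (multiplicity 1)


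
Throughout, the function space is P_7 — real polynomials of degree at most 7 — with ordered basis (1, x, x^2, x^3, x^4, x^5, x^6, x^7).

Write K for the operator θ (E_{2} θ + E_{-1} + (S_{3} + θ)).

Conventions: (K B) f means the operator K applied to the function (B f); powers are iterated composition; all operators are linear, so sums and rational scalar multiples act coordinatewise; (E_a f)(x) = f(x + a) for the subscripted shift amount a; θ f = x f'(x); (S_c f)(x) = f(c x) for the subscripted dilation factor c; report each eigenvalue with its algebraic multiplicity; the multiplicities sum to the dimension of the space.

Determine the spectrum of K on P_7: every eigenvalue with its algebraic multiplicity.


λ = 0 (multiplicity 1), λ = 6 (multiplicity 1), λ = 28 (multiplicity 1), λ = 102 (multiplicity 1), λ = 360 (multiplicity 1), λ = 1270 (multiplicity 1), λ = 4452 (multiplicity 1), λ = 15414 (multiplicity 1)

image of 1: 0
image of x: 6x
image of x^2: 28x^2 + 6x
image of x^3: 102x^3 + 30x^2 + 39x
image of x^4: 360x^4 + 84x^3 + 204x^2 + 124x
image of x^5: 1270x^5 + 180x^4 + 630x^3 + 780x^2 + 405x
image of x^6: 4452x^6 + 330x^5 + 1500x^4 + 2820x^3 + 2910x^2 + 1146x
image of x^7: 15414x^7 + 546x^6 + 3045x^5 + 7700x^4 + 11865x^3 + 9366x^2 + 3143x
the matrix is upper triangular; its diagonal is (0, 6, 28, 102, 360, 1270, 4452, 15414)
for a triangular matrix the eigenvalues are the diagonal entries, with algebraic multiplicity their repetition count


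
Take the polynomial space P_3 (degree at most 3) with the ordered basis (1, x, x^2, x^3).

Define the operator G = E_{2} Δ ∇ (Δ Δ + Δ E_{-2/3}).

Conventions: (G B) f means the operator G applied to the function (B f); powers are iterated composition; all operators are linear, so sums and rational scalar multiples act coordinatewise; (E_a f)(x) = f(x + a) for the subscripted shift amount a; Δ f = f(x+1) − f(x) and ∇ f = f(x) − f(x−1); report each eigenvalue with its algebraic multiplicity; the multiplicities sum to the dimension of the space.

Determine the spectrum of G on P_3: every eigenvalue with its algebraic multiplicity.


λ = 0 (multiplicity 4)

image of 1: 0
image of x: 0
image of x^2: 0
image of x^3: 6
the matrix is upper triangular; its diagonal is (0, 0, 0, 0)
for a triangular matrix the eigenvalues are the diagonal entries, with algebraic multiplicity their repetition count


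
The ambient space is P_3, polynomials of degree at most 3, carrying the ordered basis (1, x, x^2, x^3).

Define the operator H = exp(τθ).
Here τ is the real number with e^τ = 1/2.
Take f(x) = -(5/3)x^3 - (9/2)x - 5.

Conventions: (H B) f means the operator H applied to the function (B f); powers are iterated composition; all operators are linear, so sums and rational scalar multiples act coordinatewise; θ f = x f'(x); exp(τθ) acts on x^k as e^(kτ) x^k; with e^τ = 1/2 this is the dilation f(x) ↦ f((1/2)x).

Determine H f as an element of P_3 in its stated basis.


exp(τθ) x^k = e^(kτ) x^k; with e^τ = 1/2 this sends x^k to (1/2)^k x^k
x ↦ 1/2 x
x^3 ↦ 1/8 x^3
applying this coordinatewise to f: exp(τθ) f = -(5/24)x^3 - (9/4)x - 5

g(x) = -(5/24)x^3 - (9/4)x - 5


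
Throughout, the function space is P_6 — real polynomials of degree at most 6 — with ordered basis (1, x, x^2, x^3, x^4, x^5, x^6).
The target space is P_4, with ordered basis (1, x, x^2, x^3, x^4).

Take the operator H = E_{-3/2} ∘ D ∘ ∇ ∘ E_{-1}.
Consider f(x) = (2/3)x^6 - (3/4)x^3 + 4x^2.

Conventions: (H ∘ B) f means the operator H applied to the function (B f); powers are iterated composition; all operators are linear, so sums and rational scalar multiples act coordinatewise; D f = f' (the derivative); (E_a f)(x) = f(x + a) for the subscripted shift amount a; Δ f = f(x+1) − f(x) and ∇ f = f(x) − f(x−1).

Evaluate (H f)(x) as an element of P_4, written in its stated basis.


E_{-1} f = (2/3)x^6 - 4x^5 + 10x^4 - (169/12)x^3 + (65/4)x^2 - (57/4)x + 65/12
∇ E_{-1} f = 4x^5 - 30x^4 + (280/3)x^3 - (609/4)x^2 + (555/4)x - 237/4
D ∇ E_{-1} f = 20x^4 - 120x^3 + 280x^2 - (609/2)x + 555/4
E_{-3/2} (D ∘ ∇ ∘ E_{-1}) f = 20x^4 - 240x^3 + 1090x^2 - (4449/2)x + 6927/4

g(x) = 20x^4 - 240x^3 + 1090x^2 - (4449/2)x + 6927/4


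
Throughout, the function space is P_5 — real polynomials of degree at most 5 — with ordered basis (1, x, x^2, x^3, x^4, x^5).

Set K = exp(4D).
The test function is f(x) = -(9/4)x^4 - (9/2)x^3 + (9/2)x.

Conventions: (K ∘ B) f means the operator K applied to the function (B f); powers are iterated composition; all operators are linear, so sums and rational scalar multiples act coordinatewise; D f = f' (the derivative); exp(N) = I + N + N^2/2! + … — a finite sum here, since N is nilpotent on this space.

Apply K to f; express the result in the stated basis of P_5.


the image equals g(x) = -(9/4)x^4 - (81/2)x^3 - 270x^2 - (1575/2)x - 846

order-1 term: -36x^3 - 54x^2 + 18
order-2 term: -216x^2 - 216x
order-3 term: -576x - 288
order-4 term: -576
the series for exp(4D) f terminates at order 4
exp(4D) f = -(9/4)x^4 - (81/2)x^3 - 270x^2 - (1575/2)x - 846


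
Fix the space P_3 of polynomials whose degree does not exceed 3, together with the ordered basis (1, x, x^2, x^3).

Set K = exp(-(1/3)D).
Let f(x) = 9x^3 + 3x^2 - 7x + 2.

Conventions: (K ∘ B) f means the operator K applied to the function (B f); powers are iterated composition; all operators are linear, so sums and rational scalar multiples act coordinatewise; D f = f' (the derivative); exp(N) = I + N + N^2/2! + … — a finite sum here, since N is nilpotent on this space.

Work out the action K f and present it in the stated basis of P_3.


the image equals g(x) = 9x^3 - 6x^2 - 6x + 13/3

order-1 term: -9x^2 - 2x + 7/3
order-2 term: 3x + 1/3
order-3 term: -1/3
the series for exp(-(1/3)D) f terminates at order 3
exp(-(1/3)D) f = 9x^3 - 6x^2 - 6x + 13/3


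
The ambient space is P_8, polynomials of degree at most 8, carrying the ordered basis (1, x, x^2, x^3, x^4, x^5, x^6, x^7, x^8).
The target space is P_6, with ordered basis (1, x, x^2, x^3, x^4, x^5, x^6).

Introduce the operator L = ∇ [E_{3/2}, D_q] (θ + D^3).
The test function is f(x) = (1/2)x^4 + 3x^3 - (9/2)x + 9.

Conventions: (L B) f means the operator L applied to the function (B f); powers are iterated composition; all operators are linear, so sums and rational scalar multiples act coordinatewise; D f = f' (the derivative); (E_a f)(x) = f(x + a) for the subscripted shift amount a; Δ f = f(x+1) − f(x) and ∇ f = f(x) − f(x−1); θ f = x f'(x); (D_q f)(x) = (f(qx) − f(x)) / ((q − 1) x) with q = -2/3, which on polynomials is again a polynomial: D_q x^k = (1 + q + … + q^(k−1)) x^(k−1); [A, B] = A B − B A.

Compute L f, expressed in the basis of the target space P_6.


θ f = 2x^4 + 9x^3 - (9/2)x
D f = 2x^3 + 9x^2 - 9/2
D D f = 6x^2 + 18x
D D D f = 12x + 18
(θ + D^3) f = 2x^4 + 9x^3 + (15/2)x + 18
D_q (θ + D^3) f = (26/27)x^3 + 7x^2 + 15/2
E_{3/2} D_q (θ + D^3) f = (26/27)x^3 + (34/3)x^2 + (55/2)x + 53/2
E_{3/2} (θ + D^3) f = 2x^4 + 21x^3 + (135/2)x^2 + (381/4)x + 279/4
D_q E_{3/2} (θ + D^3) f = (26/27)x^3 + (49/3)x^2 + (45/2)x + 381/4
[E_{3/2}, D_q] (θ + D^3) f = -5x^2 + 5x - 275/4
∇ [E_{3/2}, D_q] (θ + D^3) f = -10x + 10

the image equals g(x) = -10x + 10


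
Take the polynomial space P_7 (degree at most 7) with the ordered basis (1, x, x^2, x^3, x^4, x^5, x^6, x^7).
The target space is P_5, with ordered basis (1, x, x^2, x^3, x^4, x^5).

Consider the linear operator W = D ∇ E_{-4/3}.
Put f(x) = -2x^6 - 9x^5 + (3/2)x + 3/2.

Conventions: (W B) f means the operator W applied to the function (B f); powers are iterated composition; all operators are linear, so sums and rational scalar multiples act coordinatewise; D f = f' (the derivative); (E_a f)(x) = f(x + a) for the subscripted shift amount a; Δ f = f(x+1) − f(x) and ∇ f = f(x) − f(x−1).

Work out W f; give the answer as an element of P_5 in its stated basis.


E_{-4/3} f = -2x^6 + 7x^5 + (20/3)x^4 - (1760/27)x^3 + (3200/27)x^2 - (14605/162)x + 38183/1458
∇ E_{-4/3} f = -12x^5 + 65x^4 - (250/3)x^3 - (1220/9)x^2 + (11131/27)x - 43987/162
D ∇ E_{-4/3} f = -60x^4 + 260x^3 - 250x^2 - (2440/9)x + 11131/27

the image equals g(x) = -60x^4 + 260x^3 - 250x^2 - (2440/9)x + 11131/27


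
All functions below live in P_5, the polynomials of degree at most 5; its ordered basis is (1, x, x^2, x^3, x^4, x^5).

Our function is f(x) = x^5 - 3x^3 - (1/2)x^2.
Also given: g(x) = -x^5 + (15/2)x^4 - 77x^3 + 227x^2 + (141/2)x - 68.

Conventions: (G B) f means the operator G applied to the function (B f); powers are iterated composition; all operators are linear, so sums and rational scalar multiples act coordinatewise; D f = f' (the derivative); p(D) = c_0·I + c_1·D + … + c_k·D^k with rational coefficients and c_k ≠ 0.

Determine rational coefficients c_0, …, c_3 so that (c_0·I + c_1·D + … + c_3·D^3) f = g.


p(D) = -I + (3/2)·D − 4·D^2 + 4·D^3, i.e. c_0 = -1, c_1 = 3/2, c_2 = -4, c_3 = 4

D^0 f = x^5 - 3x^3 - (1/2)x^2
D^1 f = 5x^4 - 9x^2 - x
D^2 f = 20x^3 - 18x - 1
D^3 f = 60x^2 - 18
matching coefficients of g against c_0 f + c_1 Df + … from the top degree down determines the c_i
solution: c_0 = -1, c_1 = 3/2, c_2 = -4, c_3 = 4


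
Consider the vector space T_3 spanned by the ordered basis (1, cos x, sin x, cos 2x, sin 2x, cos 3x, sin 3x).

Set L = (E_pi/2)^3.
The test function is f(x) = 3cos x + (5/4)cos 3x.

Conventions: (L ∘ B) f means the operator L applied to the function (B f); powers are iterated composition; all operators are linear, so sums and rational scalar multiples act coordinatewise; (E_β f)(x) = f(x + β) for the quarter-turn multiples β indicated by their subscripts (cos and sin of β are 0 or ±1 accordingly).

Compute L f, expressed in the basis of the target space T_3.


the image equals g(x) = 3sin x - (5/4)sin 3x

E_pi/2 f = -3sin x + (5/4)sin 3x
E_pi/2 E_pi/2 f = -3cos x - (5/4)cos 3x
E_pi/2 E_pi/2 E_pi/2 f = 3sin x - (5/4)sin 3x


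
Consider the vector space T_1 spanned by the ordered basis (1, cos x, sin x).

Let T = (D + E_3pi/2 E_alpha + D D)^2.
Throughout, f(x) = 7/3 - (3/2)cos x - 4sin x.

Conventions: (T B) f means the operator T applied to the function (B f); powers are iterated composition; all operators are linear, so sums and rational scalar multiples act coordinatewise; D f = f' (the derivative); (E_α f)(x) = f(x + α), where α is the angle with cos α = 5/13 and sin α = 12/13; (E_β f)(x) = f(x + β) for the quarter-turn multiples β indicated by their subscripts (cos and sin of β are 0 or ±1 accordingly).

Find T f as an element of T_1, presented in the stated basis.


D f = -4cos x + (3/2)sin x
E_alpha f = 7/3 - (111/26)cos x - (2/13)sin x
E_3pi/2 E_alpha f = 7/3 + (2/13)cos x - (111/26)sin x
D f = -4cos x + (3/2)sin x
D D f = (3/2)cos x + 4sin x
(D + E_3pi/2 E_alpha + D D) f = 7/3 - (61/26)cos x + (16/13)sin x
D (D + E_3pi/2 E_alpha + D D) f = (16/13)cos x + (61/26)sin x
E_alpha (D + E_3pi/2 E_alpha + D D) f = 7/3 + (79/338)cos x + (446/169)sin x
E_3pi/2 E_alpha (D + E_3pi/2 E_alpha + D D) f = 7/3 - (446/169)cos x + (79/338)sin x
D (D + E_3pi/2 E_alpha + D D) f = (16/13)cos x + (61/26)sin x
D D (D + E_3pi/2 E_alpha + D D) f = (61/26)cos x - (16/13)sin x
(D + E_3pi/2 E_alpha + D D) (D + E_3pi/2 E_alpha + D D) f = 7/3 + (317/338)cos x + (228/169)sin x

the result is g(x) = 7/3 + (317/338)cos x + (228/169)sin x


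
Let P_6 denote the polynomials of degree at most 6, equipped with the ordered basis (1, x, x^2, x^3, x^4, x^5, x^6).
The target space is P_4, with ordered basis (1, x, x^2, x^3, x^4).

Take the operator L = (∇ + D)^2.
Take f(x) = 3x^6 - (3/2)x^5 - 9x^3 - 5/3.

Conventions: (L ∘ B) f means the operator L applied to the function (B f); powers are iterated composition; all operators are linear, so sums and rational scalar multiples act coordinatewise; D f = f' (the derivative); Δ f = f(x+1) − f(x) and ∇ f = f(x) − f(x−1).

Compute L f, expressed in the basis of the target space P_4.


g(x) = 360x^4 - 840x^3 + 1170x^2 - 1101x + 390

∇ f = 18x^5 - (105/2)x^4 + 75x^3 - 87x^2 + (105/2)x - 27/2
D f = 18x^5 - (15/2)x^4 - 27x^2
(∇ + D) f = 36x^5 - 60x^4 + 75x^3 - 114x^2 + (105/2)x - 27/2
∇ (∇ + D) f = 180x^4 - 600x^3 + 945x^2 - 873x + 675/2
D (∇ + D) f = 180x^4 - 240x^3 + 225x^2 - 228x + 105/2
(∇ + D) (∇ + D) f = 360x^4 - 840x^3 + 1170x^2 - 1101x + 390


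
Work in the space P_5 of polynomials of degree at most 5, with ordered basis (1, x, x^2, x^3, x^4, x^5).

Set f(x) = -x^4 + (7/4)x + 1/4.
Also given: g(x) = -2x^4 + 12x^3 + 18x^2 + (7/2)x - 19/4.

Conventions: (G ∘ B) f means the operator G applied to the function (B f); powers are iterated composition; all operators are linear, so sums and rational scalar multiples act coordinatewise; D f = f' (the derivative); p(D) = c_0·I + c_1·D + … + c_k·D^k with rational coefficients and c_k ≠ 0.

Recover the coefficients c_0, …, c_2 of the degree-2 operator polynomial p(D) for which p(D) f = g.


p(D) = 2·I − 3·D − (3/2)·D^2, i.e. c_0 = 2, c_1 = -3, c_2 = -3/2

D^0 f = -x^4 + (7/4)x + 1/4
D^1 f = -4x^3 + 7/4
D^2 f = -12x^2
matching coefficients of g against c_0 f + c_1 Df + … from the top degree down determines the c_i
solution: c_0 = 2, c_1 = -3, c_2 = -3/2


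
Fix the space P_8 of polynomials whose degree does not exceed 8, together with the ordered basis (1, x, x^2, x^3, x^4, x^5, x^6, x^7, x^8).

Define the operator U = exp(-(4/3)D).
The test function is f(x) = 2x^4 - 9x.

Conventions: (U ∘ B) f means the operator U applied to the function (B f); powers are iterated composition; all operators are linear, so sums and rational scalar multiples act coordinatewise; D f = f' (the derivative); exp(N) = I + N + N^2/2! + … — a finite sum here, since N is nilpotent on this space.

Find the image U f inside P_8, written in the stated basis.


the image equals g(x) = 2x^4 - (32/3)x^3 + (64/3)x^2 - (755/27)x + 1484/81

order-1 term: -(32/3)x^3 + 12
order-2 term: (64/3)x^2
order-3 term: -(512/27)x
order-4 term: 512/81
the series for exp(-(4/3)D) f terminates at order 4
exp(-(4/3)D) f = 2x^4 - (32/3)x^3 + (64/3)x^2 - (755/27)x + 1484/81


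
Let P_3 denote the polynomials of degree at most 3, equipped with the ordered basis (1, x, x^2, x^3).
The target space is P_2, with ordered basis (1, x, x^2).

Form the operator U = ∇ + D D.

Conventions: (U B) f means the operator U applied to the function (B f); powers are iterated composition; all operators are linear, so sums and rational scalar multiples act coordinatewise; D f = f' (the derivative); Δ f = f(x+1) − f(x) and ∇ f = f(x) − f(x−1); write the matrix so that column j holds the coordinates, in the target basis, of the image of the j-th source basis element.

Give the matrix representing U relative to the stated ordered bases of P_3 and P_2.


the matrix is [[0, 1, 1, 1]; [0, 0, 2, 3]; [0, 0, 0, 3]] (rows listed top to bottom)

image of 1: 0
image of x: 1
image of x^2: 2x + 1
image of x^3: 3x^2 + 3x + 1
each image's coordinates form column j of the matrix


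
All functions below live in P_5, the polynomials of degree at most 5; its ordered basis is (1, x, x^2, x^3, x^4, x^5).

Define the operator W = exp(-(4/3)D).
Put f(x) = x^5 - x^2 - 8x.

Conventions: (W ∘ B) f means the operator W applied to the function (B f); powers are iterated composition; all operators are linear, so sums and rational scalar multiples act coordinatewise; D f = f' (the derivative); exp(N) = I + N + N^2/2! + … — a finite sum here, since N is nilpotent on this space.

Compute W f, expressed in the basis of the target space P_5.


g(x) = x^5 - (20/3)x^4 + (160/9)x^3 - (667/27)x^2 + (848/81)x + 1136/243

order-1 term: -(20/3)x^4 + (8/3)x + 32/3
order-2 term: (160/9)x^3 - 16/9
order-3 term: -(640/27)x^2
order-4 term: (1280/81)x
order-5 term: -1024/243
the series for exp(-(4/3)D) f terminates at order 5
exp(-(4/3)D) f = x^5 - (20/3)x^4 + (160/9)x^3 - (667/27)x^2 + (848/81)x + 1136/243


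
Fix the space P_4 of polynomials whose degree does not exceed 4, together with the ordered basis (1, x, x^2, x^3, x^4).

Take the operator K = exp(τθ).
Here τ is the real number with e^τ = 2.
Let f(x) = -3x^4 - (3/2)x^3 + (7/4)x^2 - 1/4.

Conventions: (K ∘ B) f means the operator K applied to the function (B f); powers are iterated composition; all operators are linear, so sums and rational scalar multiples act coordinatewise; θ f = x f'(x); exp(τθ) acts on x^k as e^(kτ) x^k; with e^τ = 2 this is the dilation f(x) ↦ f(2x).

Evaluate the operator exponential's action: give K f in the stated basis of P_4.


exp(τθ) x^k = e^(kτ) x^k; with e^τ = 2 this sends x^k to 2^k x^k
x^2 ↦ 4 x^2
x^3 ↦ 8 x^3
x^4 ↦ 16 x^4
applying this coordinatewise to f: exp(τθ) f = -48x^4 - 12x^3 + 7x^2 - 1/4

the result is g(x) = -48x^4 - 12x^3 + 7x^2 - 1/4


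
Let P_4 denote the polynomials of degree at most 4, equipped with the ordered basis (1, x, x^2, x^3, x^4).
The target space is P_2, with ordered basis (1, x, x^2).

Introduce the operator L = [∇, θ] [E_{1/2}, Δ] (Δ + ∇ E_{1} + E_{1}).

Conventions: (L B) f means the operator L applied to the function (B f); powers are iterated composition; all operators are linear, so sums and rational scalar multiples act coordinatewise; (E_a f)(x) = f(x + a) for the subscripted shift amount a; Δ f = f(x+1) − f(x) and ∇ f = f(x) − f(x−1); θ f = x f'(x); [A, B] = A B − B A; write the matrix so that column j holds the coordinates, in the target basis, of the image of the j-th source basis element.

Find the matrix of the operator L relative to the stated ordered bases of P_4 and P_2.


image of 1: 0
image of x: 0
image of x^2: 0
image of x^3: 0
image of x^4: 0
each image's coordinates form column j of the matrix

the matrix is [[0, 0, 0, 0, 0]; [0, 0, 0, 0, 0]; [0, 0, 0, 0, 0]] (rows listed top to bottom)


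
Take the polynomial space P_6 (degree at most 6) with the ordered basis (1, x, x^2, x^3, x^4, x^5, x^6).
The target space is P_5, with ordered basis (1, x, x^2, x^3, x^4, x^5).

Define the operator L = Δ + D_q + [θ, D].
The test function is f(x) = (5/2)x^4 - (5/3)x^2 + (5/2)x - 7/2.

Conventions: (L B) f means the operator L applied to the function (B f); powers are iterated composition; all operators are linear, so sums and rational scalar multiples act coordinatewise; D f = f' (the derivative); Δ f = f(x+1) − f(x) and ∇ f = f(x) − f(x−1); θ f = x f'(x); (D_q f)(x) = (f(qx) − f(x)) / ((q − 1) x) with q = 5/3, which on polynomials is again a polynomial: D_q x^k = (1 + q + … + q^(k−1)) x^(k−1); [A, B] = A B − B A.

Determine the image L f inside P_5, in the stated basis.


g(x) = (680/27)x^3 + 15x^2 + (50/9)x + 10/3

Δ f = 10x^3 + 15x^2 + (20/3)x + 10/3
D_q f = (680/27)x^3 - (40/9)x + 5/2
D f = 10x^3 - (10/3)x + 5/2
θ D f = 30x^3 - (10/3)x
θ f = 10x^4 - (10/3)x^2 + (5/2)x
D θ f = 40x^3 - (20/3)x + 5/2
[θ, D] f = -10x^3 + (10/3)x - 5/2
(Δ + D_q + [θ, D]) f = (680/27)x^3 + 15x^2 + (50/9)x + 10/3


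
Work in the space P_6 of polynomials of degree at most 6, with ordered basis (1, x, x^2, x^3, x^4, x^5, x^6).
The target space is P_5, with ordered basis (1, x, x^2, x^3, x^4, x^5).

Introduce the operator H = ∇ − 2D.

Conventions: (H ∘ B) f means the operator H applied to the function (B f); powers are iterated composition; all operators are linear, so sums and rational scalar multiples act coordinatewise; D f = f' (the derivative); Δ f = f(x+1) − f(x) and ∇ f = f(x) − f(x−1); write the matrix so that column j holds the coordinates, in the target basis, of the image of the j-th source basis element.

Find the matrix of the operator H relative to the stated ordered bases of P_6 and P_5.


image of 1: 0
image of x: -1
image of x^2: -2x - 1
image of x^3: -3x^2 - 3x + 1
image of x^4: -4x^3 - 6x^2 + 4x - 1
image of x^5: -5x^4 - 10x^3 + 10x^2 - 5x + 1
image of x^6: -6x^5 - 15x^4 + 20x^3 - 15x^2 + 6x - 1
each image's coordinates form column j of the matrix

the matrix is [[0, -1, -1, 1, -1, 1, -1]; [0, 0, -2, -3, 4, -5, 6]; [0, 0, 0, -3, -6, 10, -15]; [0, 0, 0, 0, -4, -10, 20]; [0, 0, 0, 0, 0, -5, -15]; [0, 0, 0, 0, 0, 0, -6]] (rows listed top to bottom)


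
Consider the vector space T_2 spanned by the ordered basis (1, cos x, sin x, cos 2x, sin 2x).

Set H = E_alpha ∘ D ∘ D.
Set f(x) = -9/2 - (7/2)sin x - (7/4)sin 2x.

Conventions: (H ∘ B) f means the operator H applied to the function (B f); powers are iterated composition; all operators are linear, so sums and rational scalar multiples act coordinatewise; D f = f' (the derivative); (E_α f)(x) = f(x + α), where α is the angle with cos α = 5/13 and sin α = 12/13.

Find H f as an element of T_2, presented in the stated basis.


the result is g(x) = (42/13)cos x + (35/26)sin x + (840/169)cos 2x - (833/169)sin 2x

D f = -(7/2)cos x - (7/2)cos 2x
D D f = (7/2)sin x + 7sin 2x
E_alpha D D f = (42/13)cos x + (35/26)sin x + (840/169)cos 2x - (833/169)sin 2x


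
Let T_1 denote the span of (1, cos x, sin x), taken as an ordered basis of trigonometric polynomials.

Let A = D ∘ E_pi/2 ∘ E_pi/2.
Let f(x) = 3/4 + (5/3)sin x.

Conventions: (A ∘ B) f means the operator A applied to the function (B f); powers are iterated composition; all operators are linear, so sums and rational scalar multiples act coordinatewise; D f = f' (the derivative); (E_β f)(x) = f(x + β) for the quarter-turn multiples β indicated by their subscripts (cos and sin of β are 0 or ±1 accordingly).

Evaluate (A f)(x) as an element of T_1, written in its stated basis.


the image equals g(x) = -(5/3)cos x

E_pi/2 f = 3/4 + (5/3)cos x
E_pi/2 E_pi/2 f = 3/4 - (5/3)sin x
D (E_pi/2 ∘ E_pi/2) f = -(5/3)cos x


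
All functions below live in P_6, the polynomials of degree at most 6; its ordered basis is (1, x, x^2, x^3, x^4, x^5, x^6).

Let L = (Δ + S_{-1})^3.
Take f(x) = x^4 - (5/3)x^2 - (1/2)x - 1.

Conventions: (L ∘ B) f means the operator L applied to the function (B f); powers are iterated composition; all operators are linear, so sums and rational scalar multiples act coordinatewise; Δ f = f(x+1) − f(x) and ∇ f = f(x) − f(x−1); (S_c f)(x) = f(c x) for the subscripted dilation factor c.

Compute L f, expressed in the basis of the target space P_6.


Δ f = 4x^3 + 6x^2 + (2/3)x - 7/6
S_{-1} f = x^4 - (5/3)x^2 + (1/2)x - 1
(Δ + S_{-1}) f = x^4 + 4x^3 + (13/3)x^2 + (7/6)x - 13/6
Δ (Δ + S_{-1}) f = 4x^3 + 18x^2 + (74/3)x + 21/2
S_{-1} (Δ + S_{-1}) f = x^4 - 4x^3 + (13/3)x^2 - (7/6)x - 13/6
(Δ + S_{-1}) (Δ + S_{-1}) f = x^4 + (67/3)x^2 + (47/2)x + 25/3
Δ (Δ + S_{-1}) (Δ + S_{-1}) f = 4x^3 + 6x^2 + (146/3)x + 281/6
S_{-1} (Δ + S_{-1}) (Δ + S_{-1}) f = x^4 + (67/3)x^2 - (47/2)x + 25/3
(Δ + S_{-1}) (Δ + S_{-1}) (Δ + S_{-1}) f = x^4 + 4x^3 + (85/3)x^2 + (151/6)x + 331/6

g(x) = x^4 + 4x^3 + (85/3)x^2 + (151/6)x + 331/6


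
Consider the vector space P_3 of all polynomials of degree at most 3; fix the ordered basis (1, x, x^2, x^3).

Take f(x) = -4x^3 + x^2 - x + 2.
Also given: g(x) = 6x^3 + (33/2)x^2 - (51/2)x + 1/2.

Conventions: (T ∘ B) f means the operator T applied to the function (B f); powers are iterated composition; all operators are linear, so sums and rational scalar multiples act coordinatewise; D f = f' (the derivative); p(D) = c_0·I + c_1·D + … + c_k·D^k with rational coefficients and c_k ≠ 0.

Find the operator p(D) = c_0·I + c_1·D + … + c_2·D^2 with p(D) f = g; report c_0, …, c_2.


p(D) = -(3/2)·I − (3/2)·D + D^2, i.e. c_0 = -3/2, c_1 = -3/2, c_2 = 1

D^0 f = -4x^3 + x^2 - x + 2
D^1 f = -12x^2 + 2x - 1
D^2 f = -24x + 2
matching coefficients of g against c_0 f + c_1 Df + … from the top degree down determines the c_i
solution: c_0 = -3/2, c_1 = -3/2, c_2 = 1


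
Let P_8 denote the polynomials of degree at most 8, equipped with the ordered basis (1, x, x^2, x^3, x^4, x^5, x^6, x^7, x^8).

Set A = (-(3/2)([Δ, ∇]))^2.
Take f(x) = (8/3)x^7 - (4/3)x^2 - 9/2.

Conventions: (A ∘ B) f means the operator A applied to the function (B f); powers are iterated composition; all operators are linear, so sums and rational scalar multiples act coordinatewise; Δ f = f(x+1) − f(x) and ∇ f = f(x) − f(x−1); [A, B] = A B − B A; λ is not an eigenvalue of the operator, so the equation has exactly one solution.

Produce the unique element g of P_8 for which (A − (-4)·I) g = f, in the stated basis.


the result is g(x) = (2/3)x^7 - (1/3)x^2 - 9/8

write g with unknown coordinates in the stated basis and equate coefficients in (A − (-4)·I) g = f
solving from the highest basis element down gives g = (2/3)x^7 - (1/3)x^2 - 9/8
check: A g = 0
so A g − (-4)·g = (8/3)x^7 - (4/3)x^2 - 9/2 = f ✓


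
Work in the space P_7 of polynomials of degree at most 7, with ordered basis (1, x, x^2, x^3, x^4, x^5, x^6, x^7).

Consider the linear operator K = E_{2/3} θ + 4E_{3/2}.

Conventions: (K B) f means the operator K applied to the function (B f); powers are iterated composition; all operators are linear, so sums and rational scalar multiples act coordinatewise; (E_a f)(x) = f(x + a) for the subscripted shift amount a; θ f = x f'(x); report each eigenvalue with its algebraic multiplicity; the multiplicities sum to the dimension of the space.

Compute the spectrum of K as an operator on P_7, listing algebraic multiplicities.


image of 1: 4
image of x: 5x + 20/3
image of x^2: 6x^2 + (44/3)x + 89/9
image of x^3: 7x^3 + 24x^2 + 31x + 259/18
image of x^4: 8x^4 + (104/3)x^3 + (194/3)x^2 + (1586/27)x + 6817/324
image of x^5: 9x^5 + (140/3)x^4 + (1010/9)x^3 + (4045/27)x^2 + (34405/324)x + 60329/1944
image of x^6: 10x^6 + 60x^5 + 175x^4 + (2750/9)x^3 + (11575/36)x^2 + (20195/108)x + 179195/3888
image of x^7: 11x^7 + (224/3)x^6 + (763/3)x^5 + (29435/54)x^4 + (245315/324)x^3 + (425887/648)x^2 + (3770263/11664)x + 4811641/69984
the matrix is upper triangular; its diagonal is (4, 5, 6, 7, 8, 9, 10, 11)
for a triangular matrix the eigenvalues are the diagonal entries, with algebraic multiplicity their repetition count

λ = 4 (multiplicity 1), λ = 5 (multiplicity 1), λ = 6 (multiplicity 1), λ = 7 (multiplicity 1), λ = 8 (multiplicity 1), λ = 9 (multiplicity 1), λ = 10 (multiplicity 1), λ = 11 (multiplicity 1)


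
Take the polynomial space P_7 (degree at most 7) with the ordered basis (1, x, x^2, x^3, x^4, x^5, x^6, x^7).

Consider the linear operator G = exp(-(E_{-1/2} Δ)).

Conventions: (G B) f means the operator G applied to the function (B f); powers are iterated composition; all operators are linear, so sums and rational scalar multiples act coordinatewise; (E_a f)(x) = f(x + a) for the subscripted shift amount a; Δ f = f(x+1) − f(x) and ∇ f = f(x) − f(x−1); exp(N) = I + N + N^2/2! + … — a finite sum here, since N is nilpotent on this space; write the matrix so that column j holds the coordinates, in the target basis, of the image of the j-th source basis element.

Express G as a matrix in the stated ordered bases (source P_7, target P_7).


image of 1: 1
image of x: x - 1
image of x^2: x^2 - 2x + 1
image of x^3: x^3 - 3x^2 + 3x - 5/4
image of x^4: x^4 - 4x^3 + 6x^2 - 5x + 2
image of x^5: x^5 - 5x^4 + 10x^3 - (25/2)x^2 + 10x - 57/16
image of x^6: x^6 - 6x^5 + 15x^4 - 25x^3 + 30x^2 - (171/8)x + 7
image of x^7: x^7 - 7x^6 + 21x^5 - (175/4)x^4 + 70x^3 - (1197/16)x^2 + 49x - 989/64
each image's coordinates form column j of the matrix

the matrix is [[1, -1, 1, -5/4, 2, -57/16, 7, -989/64]; [0, 1, -2, 3, -5, 10, -171/8, 49]; [0, 0, 1, -3, 6, -25/2, 30, -1197/16]; [0, 0, 0, 1, -4, 10, -25, 70]; [0, 0, 0, 0, 1, -5, 15, -175/4]; [0, 0, 0, 0, 0, 1, -6, 21]; [0, 0, 0, 0, 0, 0, 1, -7]; [0, 0, 0, 0, 0, 0, 0, 1]] (rows listed top to bottom)


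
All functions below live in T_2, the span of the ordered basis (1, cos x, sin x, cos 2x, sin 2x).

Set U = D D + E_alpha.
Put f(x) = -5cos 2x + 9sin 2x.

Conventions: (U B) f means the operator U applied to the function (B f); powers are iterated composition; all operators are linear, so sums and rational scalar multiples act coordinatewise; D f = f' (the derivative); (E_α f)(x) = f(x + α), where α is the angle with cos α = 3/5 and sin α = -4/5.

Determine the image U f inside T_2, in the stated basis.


the image equals g(x) = (319/25)cos 2x - (1083/25)sin 2x

D f = 18cos 2x + 10sin 2x
D D f = 20cos 2x - 36sin 2x
E_alpha f = -(181/25)cos 2x - (183/25)sin 2x
(D D + E_alpha) f = (319/25)cos 2x - (1083/25)sin 2x


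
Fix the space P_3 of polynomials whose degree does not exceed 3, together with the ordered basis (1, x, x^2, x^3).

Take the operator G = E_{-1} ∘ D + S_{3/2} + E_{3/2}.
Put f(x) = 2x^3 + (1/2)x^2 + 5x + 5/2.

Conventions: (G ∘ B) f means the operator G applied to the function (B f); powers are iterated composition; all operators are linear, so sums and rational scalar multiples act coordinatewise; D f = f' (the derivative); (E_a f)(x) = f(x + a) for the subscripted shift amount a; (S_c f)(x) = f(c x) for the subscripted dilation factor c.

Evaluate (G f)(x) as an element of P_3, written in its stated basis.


D f = 6x^2 + x + 5
E_{-1} D f = 6x^2 - 11x + 10
S_{3/2} f = (27/4)x^3 + (9/8)x^2 + (15/2)x + 5/2
E_{3/2} f = 2x^3 + (19/2)x^2 + 20x + 143/8
(E_{-1} ∘ D + S_{3/2} + E_{3/2}) f = (35/4)x^3 + (133/8)x^2 + (33/2)x + 243/8

the image equals g(x) = (35/4)x^3 + (133/8)x^2 + (33/2)x + 243/8


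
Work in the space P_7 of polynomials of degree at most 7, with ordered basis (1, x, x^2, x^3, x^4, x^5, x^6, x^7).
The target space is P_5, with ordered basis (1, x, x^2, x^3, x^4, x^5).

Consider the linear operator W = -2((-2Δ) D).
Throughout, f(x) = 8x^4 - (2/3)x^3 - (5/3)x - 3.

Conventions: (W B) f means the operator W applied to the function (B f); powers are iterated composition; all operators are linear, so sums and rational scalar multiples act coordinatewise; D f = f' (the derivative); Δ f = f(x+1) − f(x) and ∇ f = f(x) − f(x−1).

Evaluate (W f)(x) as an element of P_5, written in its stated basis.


D f = 32x^3 - 2x^2 - 5/3
Δ D f = 96x^2 + 92x + 30
(-2Δ) D f = -192x^2 - 184x - 60
(-2((-2Δ) D)) f = 384x^2 + 368x + 120

the image equals g(x) = 384x^2 + 368x + 120


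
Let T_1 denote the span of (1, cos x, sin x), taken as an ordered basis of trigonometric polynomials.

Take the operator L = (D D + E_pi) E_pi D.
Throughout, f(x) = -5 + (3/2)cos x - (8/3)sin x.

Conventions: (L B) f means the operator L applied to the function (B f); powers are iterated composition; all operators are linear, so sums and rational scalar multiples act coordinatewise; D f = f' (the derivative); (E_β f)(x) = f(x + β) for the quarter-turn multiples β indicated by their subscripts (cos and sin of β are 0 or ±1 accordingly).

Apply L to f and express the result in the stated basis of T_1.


g(x) = -(16/3)cos x - 3sin x

D f = -(8/3)cos x - (3/2)sin x
E_pi D f = (8/3)cos x + (3/2)sin x
D (E_pi D) f = (3/2)cos x - (8/3)sin x
D D (E_pi D) f = -(8/3)cos x - (3/2)sin x
E_pi (E_pi D) f = -(8/3)cos x - (3/2)sin x
(D D + E_pi) (E_pi D) f = -(16/3)cos x - 3sin x


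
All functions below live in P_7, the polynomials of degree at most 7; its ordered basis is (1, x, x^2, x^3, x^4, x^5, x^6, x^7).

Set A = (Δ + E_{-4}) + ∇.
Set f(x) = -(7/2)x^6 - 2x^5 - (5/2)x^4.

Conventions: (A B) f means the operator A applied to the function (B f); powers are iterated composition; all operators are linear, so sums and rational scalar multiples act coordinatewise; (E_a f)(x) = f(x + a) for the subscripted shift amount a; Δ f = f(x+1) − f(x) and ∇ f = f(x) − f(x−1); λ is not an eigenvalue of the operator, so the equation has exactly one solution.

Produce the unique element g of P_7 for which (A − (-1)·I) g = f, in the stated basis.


g(x) = -(7/4)x^6 - (23/2)x^5 + (605/4)x^4 + 440x^3 - 6145x^2 - (4201/2)x + 39047

write g with unknown coordinates in the stated basis and equate coefficients in (A − (-1)·I) g = f
solving from the highest basis element down gives g = -(7/4)x^6 - (23/2)x^5 + (605/4)x^4 + 440x^3 - 6145x^2 - (4201/2)x + 39047
check: A g = -(7/4)x^6 + (19/2)x^5 - (615/4)x^4 - 440x^3 + 6145x^2 + (4201/2)x - 39047
so A g − (-1)·g = -(7/2)x^6 - 2x^5 - (5/2)x^4 = f ✓


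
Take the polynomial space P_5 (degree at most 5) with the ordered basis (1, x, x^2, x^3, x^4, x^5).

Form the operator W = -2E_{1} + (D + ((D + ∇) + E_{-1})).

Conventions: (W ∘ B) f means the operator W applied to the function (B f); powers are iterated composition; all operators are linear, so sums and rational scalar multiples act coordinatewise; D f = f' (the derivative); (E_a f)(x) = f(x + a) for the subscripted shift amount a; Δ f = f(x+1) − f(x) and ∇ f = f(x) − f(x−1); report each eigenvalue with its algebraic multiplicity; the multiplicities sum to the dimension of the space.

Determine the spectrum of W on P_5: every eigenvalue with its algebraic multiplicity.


image of 1: -1
image of x: -x
image of x^2: -x^2 - 2
image of x^3: -x^3 - 6x - 2
image of x^4: -x^4 - 12x^2 - 8x - 2
image of x^5: -x^5 - 20x^3 - 20x^2 - 10x - 2
the matrix is upper triangular; its diagonal is (-1, -1, -1, -1, -1, -1)
for a triangular matrix the eigenvalues are the diagonal entries, with algebraic multiplicity their repetition count

λ = -1 (multiplicity 6)


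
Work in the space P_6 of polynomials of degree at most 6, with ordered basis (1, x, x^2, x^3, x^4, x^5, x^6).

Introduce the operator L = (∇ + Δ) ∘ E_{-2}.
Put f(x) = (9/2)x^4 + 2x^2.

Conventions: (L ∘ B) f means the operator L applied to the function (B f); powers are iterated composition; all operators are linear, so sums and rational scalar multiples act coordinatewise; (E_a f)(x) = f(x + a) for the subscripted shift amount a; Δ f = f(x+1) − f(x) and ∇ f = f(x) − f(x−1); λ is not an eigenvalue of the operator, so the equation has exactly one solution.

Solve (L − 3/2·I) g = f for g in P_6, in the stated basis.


write g with unknown coordinates in the stated basis and equate coefficients in (L − 3/2·I) g = f
solving from the highest basis element down gives g = -3x^4 - 16x^3 + (92/3)x^2 + (1168/9)x - 2912/27
check: L g = -24x^3 + 48x^2 + (584/3)x - 1456/9
so L g − 3/2·g = (9/2)x^4 + 2x^2 = f ✓

g(x) = -3x^4 - 16x^3 + (92/3)x^2 + (1168/9)x - 2912/27


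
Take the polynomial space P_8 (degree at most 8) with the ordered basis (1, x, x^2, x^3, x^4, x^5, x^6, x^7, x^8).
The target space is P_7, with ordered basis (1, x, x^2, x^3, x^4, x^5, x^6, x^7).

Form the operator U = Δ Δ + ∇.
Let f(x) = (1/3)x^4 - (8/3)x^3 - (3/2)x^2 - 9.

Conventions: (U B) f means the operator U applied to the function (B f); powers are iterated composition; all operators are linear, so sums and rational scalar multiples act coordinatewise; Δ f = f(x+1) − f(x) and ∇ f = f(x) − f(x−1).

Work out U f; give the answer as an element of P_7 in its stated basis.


the result is g(x) = (4/3)x^3 - 6x^2 - (5/3)x - 95/6

Δ f = (4/3)x^3 - 6x^2 - (29/3)x - 23/6
Δ Δ f = 4x^2 - 8x - 43/3
∇ f = (4/3)x^3 - 10x^2 + (19/3)x - 3/2
(Δ Δ + ∇) f = (4/3)x^3 - 6x^2 - (5/3)x - 95/6


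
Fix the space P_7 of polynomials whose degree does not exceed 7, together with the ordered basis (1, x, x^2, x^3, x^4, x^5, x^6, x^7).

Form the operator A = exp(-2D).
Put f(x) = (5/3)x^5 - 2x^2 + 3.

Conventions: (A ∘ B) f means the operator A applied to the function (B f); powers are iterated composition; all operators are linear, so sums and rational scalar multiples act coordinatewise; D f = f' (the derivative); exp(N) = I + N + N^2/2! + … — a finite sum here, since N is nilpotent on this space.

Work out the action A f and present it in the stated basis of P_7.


g(x) = (5/3)x^5 - (50/3)x^4 + (200/3)x^3 - (406/3)x^2 + (424/3)x - 175/3

order-1 term: -(50/3)x^4 + 8x
order-2 term: (200/3)x^3 - 8
order-3 term: -(400/3)x^2
order-4 term: (400/3)x
order-5 term: -160/3
the series for exp(-2D) f terminates at order 5
exp(-2D) f = (5/3)x^5 - (50/3)x^4 + (200/3)x^3 - (406/3)x^2 + (424/3)x - 175/3
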